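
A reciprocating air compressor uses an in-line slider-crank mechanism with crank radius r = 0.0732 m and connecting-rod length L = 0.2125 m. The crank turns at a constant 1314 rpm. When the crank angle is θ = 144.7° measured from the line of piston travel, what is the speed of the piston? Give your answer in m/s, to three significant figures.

4.15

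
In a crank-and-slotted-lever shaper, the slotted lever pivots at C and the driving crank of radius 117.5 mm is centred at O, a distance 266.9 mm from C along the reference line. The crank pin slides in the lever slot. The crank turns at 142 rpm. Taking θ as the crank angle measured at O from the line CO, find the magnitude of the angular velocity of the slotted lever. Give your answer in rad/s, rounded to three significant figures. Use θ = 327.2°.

ω = 14.87 rad/s (from 142 rpm).
Crank pin A relative to C: A = (d + r cosθ, r sinθ); lever angle φ = atan2(r sinθ, d + r cosθ).
Differentiating tanφ: φ̇ = rω(d cosθ + r)/(d² + r² + 2dr cosθ).
d² + r² + 2dr cosθ = |CA|² = 0.137763 m²;  d cosθ + r = +0.34185 m.
|ω_lever| = |0.1175·14.87·+0.34185| / 0.137763 = 4.3356 rad/s.

4.34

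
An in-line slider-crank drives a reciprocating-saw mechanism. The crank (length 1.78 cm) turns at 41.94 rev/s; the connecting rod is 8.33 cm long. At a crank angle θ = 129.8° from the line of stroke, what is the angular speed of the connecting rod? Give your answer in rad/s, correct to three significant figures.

ω = 263.5 rad/s (converted from 41.94 rev/s).
The rod makes angle φ with the slider axis where L sinφ = r sinθ; differentiating, L cosφ·φ̇ = r ω cosθ.
L cosφ = √(L² − r² sin²θ) = 0.08217 m.
|ω_rod| = r ω |cosθ| / √(L² − r² sin²θ) = 0.0178·263.5·0.64011/0.08217 = 36.54 rad/s.

36.5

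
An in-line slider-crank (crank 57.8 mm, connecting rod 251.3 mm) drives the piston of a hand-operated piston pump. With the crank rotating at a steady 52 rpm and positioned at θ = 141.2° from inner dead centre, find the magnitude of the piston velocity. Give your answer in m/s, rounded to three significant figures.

0.161

ω = 2π·52/60 = 5.445 rad/s
For an in-line slider-crank, x = r cosθ + √(L² − r² sin²θ), so v = −rω sinθ·[1 + r cosθ/√(L² − r² sin²θ)].
With r = 0.0578 m, L = 0.2513 m, θ = 141.2°: √(L² − r² sin²θ) = 0.24868 m.
v = −0.0578·5.445·0.62660·[1 + 0.0578·-0.77934/0.24868] = -0.1615 m/s.
|v| = 0.1615 m/s.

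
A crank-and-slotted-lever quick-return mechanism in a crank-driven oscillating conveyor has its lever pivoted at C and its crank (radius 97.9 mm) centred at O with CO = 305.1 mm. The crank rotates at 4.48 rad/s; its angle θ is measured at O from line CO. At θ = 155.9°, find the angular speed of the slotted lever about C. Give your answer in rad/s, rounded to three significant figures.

ω = 4.48 rad/s
Crank pin A relative to C: A = (d + r cosθ, r sinθ); lever angle φ = atan2(r sinθ, d + r cosθ).
Differentiating tanφ: φ̇ = rω(d cosθ + r)/(d² + r² + 2dr cosθ).
d² + r² + 2dr cosθ = |CA|² = 0.048139 m²;  d cosθ + r = -0.18061 m.
|ω_lever| = |0.0979·4.48·-0.18061| / 0.048139 = 1.6455 rad/s.

1.65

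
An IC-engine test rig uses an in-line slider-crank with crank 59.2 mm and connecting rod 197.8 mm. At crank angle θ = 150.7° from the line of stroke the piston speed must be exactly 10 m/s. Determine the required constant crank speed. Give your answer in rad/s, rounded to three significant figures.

469

For an in-line slider-crank, |v_piston| = rω|sinθ|·[1 + r cosθ/√(L² − r² sin²θ)].
With r = 0.0592 m, L = 0.1978 m, θ = 150.7°: the bracketed kinematic factor |dx/dθ| = 0.021327 m.
ω = v/|dx/dθ| = 10/0.021327 = 468.88 rad/s.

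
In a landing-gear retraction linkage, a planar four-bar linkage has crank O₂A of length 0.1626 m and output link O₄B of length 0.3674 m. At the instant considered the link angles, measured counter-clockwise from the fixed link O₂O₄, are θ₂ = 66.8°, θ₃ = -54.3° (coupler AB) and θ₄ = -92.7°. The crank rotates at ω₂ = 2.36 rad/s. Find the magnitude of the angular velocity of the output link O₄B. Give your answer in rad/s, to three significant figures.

ω₂ = 2.36 rad/s
Differentiating the loop-closure r₂e^{iθ₂}+r₃e^{iθ₃}=r₁+r₄e^{iθ₄} gives r₂ω₂e^{iθ₂}+r₃ω₃e^{iθ₃}=r₄ω₄e^{iθ₄}.
Eliminating the other unknown: ω₄ = r₂ω₂ sin(θ₂−θ₃) / [r₄ sin(θ₄−θ₃)].
Numerator sine = +0.85627; denominator sine = -0.62115.
Result = 0.1626·2.36·(+0.85627) / (0.3674·(-0.62115)) = -1.4398 rad/s; magnitude 1.4398 rad/s.

1.44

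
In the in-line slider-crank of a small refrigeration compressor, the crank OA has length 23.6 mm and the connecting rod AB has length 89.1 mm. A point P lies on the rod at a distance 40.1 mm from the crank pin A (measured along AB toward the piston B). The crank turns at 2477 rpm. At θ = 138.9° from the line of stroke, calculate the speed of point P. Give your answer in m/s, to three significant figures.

ω = 259.4 rad/s.  Crank-pin speed |V_A| = rω = 6.1216 m/s, perpendicular to OA.
Rod angle: sinφ = −(r/L) sinθ ⇒ φ = -10.027°; ω_rod = −rω cosθ/√(L²−r²sin²θ) = +52.577 rad/s.
V_P = V_A + ω_rod × AP, with AP = 0.0401 m along the rod.
Components: V_Px = −rω sinθ − a·ω_rod·sinφ = -3.6571 m/s;  V_Py = rω cosθ + a·ω_rod·cosφ = -2.5369 m/s.
|V_P| = √(V_Px² + V_Py²) = 4.4509 m/s.

4.45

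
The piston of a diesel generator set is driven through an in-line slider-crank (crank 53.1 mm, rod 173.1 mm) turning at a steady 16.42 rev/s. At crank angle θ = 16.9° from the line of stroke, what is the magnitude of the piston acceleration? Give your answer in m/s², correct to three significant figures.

687

ω = 2π·16.4 = 103.2 rad/s
x(θ) = r cosθ + √(L² − r² sin²θ); with ω constant, a = ω²·d²x/dθ².
d²x/dθ² = −r cosθ − r²(cos2θ)/√u − r⁴ sin²2θ/(4u^{3/2}),  u = L² − r² sin²θ = 0.0297253 m².
Substituting r = 0.0531 m, L = 0.1731 m, θ = 16.9°: d²x/dθ² = -0.064517 m.
a = ω²·d²x/dθ² = (103.2)²·(-0.064517) = -686.72 m/s²;  |a| = 686.72 m/s².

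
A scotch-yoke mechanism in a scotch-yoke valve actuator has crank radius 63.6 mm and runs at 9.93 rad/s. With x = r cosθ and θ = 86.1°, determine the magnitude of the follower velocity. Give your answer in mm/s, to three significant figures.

630

ω = 9.93 rad/s
x = r cosθ ⇒ ẋ = −rω sinθ.
|v| = rω|sinθ| = 0.0636·9.93·|sin 86.1°| = 0.63009 m/s = 630.09 mm/s.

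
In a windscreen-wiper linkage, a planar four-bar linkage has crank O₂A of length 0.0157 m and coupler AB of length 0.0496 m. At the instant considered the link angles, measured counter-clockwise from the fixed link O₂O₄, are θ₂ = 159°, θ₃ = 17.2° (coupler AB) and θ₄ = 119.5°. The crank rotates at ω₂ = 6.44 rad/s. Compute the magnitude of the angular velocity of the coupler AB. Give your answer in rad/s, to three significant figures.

1.33

ω₂ = 6.44 rad/s
Differentiating the loop-closure r₂e^{iθ₂}+r₃e^{iθ₃}=r₁+r₄e^{iθ₄} gives r₂ω₂e^{iθ₂}+r₃ω₃e^{iθ₃}=r₄ω₄e^{iθ₄}.
Eliminating the other unknown: ω₃ = r₂ω₂ sin(θ₄−θ₂) / [r₃ sin(θ₃−θ₄)].
Numerator sine = -0.63608; denominator sine = -0.97705.
Result = 0.0157·6.44·(-0.63608) / (0.0496·(-0.97705)) = +1.3271 rad/s; magnitude 1.3271 rad/s.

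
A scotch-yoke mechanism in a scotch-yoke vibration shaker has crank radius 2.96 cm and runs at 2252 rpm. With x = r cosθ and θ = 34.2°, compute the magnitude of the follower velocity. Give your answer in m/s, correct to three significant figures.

3.92

ω = 235.8 rad/s (from 2252 rpm).
x = r cosθ ⇒ ẋ = −rω sinθ.
|v| = rω|sinθ| = 0.0296·235.8·|sin 34.2°| = 3.9236 m/s.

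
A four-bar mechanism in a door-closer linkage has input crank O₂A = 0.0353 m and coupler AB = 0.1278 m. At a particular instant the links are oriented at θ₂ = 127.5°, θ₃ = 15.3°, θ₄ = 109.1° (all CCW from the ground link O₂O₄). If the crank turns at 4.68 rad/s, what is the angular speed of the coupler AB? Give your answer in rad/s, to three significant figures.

0.409

ω₂ = 4.68 rad/s
Differentiating the loop-closure r₂e^{iθ₂}+r₃e^{iθ₃}=r₁+r₄e^{iθ₄} gives r₂ω₂e^{iθ₂}+r₃ω₃e^{iθ₃}=r₄ω₄e^{iθ₄}.
Eliminating the other unknown: ω₃ = r₂ω₂ sin(θ₄−θ₂) / [r₃ sin(θ₃−θ₄)].
Numerator sine = -0.31565; denominator sine = -0.99780.
Result = 0.0353·4.68·(-0.31565) / (0.1278·(-0.99780)) = +0.40893 rad/s; magnitude 0.40893 rad/s.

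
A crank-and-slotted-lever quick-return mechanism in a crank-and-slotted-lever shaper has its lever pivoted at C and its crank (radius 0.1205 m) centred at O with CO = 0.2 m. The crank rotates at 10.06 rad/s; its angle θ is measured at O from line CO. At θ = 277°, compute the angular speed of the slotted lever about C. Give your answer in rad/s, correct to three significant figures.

ω = 10.06 rad/s
Crank pin A relative to C: A = (d + r cosθ, r sinθ); lever angle φ = atan2(r sinθ, d + r cosθ).
Differentiating tanφ: φ̇ = rω(d cosθ + r)/(d² + r² + 2dr cosθ).
d² + r² + 2dr cosθ = |CA|² = 0.0603944 m²;  d cosθ + r = +0.14487 m.
|ω_lever| = |0.1205·10.06·+0.14487| / 0.0603944 = 2.9079 rad/s.

2.91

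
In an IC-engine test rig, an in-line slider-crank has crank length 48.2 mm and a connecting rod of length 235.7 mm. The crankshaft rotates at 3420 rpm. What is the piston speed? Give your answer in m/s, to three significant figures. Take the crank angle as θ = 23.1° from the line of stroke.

ω = 2π·3420/60 = 358.1 rad/s
For an in-line slider-crank, x = r cosθ + √(L² − r² sin²θ), so v = −rω sinθ·[1 + r cosθ/√(L² − r² sin²θ)].
With r = 0.0482 m, L = 0.2357 m, θ = 23.1°: √(L² − r² sin²θ) = 0.23494 m.
v = −0.0482·358.1·0.39234·[1 + 0.0482·0.91982/0.23494] = -8.0508 m/s.
|v| = 8.0508 m/s.

8.05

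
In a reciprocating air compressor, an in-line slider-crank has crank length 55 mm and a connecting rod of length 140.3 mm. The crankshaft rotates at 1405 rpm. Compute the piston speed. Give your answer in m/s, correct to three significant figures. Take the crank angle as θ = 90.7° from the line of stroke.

8.05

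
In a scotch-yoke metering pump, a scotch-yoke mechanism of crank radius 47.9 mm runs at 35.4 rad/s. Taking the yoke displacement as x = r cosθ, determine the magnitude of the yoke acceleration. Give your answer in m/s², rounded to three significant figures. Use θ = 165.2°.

58.0

ω = 35.4 rad/s
x = r cosθ ⇒ ẍ = −rω² cosθ (ω constant).
|a| = rω²|cosθ| = 0.0479·(35.4)²·|cos 165.2°| = 58.035 m/s².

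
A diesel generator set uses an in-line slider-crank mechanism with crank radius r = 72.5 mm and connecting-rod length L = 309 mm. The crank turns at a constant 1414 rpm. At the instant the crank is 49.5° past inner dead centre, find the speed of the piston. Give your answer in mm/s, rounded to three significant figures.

ω = 2π·1414/60 = 148.1 rad/s
For an in-line slider-crank, x = r cosθ + √(L² − r² sin²θ), so v = −rω sinθ·[1 + r cosθ/√(L² − r² sin²θ)].
With r = 0.0725 m, L = 0.309 m, θ = 49.5°: √(L² − r² sin²θ) = 0.30404 m.
v = −0.0725·148.1·0.76041·[1 + 0.0725·0.64945/0.30404] = -9.4274 m/s.
|v| = 9.4274 m/s = 9427.4 mm/s.

9430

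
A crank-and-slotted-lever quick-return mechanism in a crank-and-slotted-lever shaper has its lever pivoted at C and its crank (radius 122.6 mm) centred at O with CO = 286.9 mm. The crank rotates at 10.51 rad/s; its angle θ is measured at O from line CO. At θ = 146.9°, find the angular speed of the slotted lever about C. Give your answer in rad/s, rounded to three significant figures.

ω = 10.51 rad/s
Crank pin A relative to C: A = (d + r cosθ, r sinθ); lever angle φ = atan2(r sinθ, d + r cosθ).
Differentiating tanφ: φ̇ = rω(d cosθ + r)/(d² + r² + 2dr cosθ).
d² + r² + 2dr cosθ = |CA|² = 0.0384106 m²;  d cosθ + r = -0.11774 m.
|ω_lever| = |0.1226·10.51·-0.11774| / 0.0384106 = 3.9498 rad/s.

3.95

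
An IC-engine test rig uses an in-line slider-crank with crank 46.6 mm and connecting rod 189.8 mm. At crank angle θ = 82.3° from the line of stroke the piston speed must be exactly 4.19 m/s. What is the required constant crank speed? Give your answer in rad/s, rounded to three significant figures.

87.8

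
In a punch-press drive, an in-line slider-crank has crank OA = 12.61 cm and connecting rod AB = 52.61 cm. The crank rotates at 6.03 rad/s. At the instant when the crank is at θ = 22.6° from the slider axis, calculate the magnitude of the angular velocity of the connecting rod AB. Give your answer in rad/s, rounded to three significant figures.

1.34

ω = 6.03 rad/s
The rod makes angle φ with the slider axis where L sinφ = r sinθ; differentiating, L cosφ·φ̇ = r ω cosθ.
L cosφ = √(L² − r² sin²θ) = 0.52386 m.
|ω_rod| = r ω |cosθ| / √(L² − r² sin²θ) = 0.1261·6.03·0.92321/0.52386 = 1.34 rad/s.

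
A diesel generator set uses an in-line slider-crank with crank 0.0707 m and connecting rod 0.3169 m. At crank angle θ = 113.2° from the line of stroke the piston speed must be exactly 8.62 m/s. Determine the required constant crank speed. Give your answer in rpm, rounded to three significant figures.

1390

For an in-line slider-crank, |v_piston| = rω|sinθ|·[1 + r cosθ/√(L² − r² sin²θ)].
With r = 0.0707 m, L = 0.3169 m, θ = 113.2°: the bracketed kinematic factor |dx/dθ| = 0.059148 m.
ω = v/|dx/dθ| = 8.62/0.059148 = 145.74 rad/s.
N = 60ω/(2π) = 1391.7 rpm.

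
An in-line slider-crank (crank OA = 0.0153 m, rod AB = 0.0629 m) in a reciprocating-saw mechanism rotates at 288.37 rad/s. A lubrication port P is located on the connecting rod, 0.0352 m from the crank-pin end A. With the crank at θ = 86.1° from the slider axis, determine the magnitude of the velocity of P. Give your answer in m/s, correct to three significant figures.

ω = 288.4 rad/s.  Crank-pin speed |V_A| = rω = 4.4121 m/s, perpendicular to OA.
Rod angle: sinφ = −(r/L) sinθ ⇒ φ = -14.045°; ω_rod = −rω cosθ/√(L²−r²sin²θ) = -4.9179 rad/s.
V_P = V_A + ω_rod × AP, with AP = 0.0352 m along the rod.
Components: V_Px = −rω sinθ − a·ω_rod·sinφ = -4.4439 m/s;  V_Py = rω cosθ + a·ω_rod·cosφ = +0.13215 m/s.
|V_P| = √(V_Px² + V_Py²) = 4.4458 m/s.

4.45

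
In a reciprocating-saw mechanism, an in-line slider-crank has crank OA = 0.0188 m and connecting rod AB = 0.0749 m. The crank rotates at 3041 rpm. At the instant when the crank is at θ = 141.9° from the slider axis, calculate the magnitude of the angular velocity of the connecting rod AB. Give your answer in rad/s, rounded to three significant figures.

63.7

ω = 318.5 rad/s (converted from 3041 rpm).
The rod makes angle φ with the slider axis where L sinφ = r sinθ; differentiating, L cosφ·φ̇ = r ω cosθ.
L cosφ = √(L² − r² sin²θ) = 0.073996 m.
|ω_rod| = r ω |cosθ| / √(L² − r² sin²θ) = 0.0188·318.5·0.78694/0.073996 = 63.67 rad/s.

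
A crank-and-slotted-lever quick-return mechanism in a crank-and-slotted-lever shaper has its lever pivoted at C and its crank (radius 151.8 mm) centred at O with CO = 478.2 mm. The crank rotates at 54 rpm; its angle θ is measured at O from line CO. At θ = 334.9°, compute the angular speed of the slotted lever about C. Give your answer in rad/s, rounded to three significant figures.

1.31

ω = 5.655 rad/s (from 54 rpm).
Crank pin A relative to C: A = (d + r cosθ, r sinθ); lever angle φ = atan2(r sinθ, d + r cosθ).
Differentiating tanφ: φ̇ = rω(d cosθ + r)/(d² + r² + 2dr cosθ).
d² + r² + 2dr cosθ = |CA|² = 0.38319 m²;  d cosθ + r = +0.58484 m.
|ω_lever| = |0.1518·5.655·+0.58484| / 0.38319 = 1.3101 rad/s.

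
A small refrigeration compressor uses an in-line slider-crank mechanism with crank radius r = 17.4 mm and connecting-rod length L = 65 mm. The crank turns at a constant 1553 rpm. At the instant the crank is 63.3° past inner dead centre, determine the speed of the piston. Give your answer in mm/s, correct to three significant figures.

2840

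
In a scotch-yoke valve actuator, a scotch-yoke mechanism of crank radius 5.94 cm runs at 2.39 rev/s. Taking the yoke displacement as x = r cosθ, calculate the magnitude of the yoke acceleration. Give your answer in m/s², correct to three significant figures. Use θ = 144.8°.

ω = 15.02 rad/s (from 2.39 rev/s).
x = r cosθ ⇒ ẍ = −rω² cosθ (ω constant).
|a| = rω²|cosθ| = 0.0594·(15.02)²·|cos 144.8°| = 10.946 m/s².

10.9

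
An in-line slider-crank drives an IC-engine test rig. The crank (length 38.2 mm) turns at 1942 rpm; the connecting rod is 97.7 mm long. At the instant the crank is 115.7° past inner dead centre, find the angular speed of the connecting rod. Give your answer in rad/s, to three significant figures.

36.8

ω = 203.4 rad/s (converted from 1942 rpm).
The rod makes angle φ with the slider axis where L sinφ = r sinθ; differentiating, L cosφ·φ̇ = r ω cosθ.
L cosφ = √(L² − r² sin²θ) = 0.091436 m.
|ω_rod| = r ω |cosθ| / √(L² − r² sin²θ) = 0.0382·203.4·0.43366/0.091436 = 36.845 rad/s.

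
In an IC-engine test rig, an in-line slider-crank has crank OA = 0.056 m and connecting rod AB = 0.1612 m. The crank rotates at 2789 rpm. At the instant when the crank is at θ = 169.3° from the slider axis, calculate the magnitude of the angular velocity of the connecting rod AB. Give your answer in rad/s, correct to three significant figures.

99.9

ω = 292.1 rad/s (converted from 2789 rpm).
The rod makes angle φ with the slider axis where L sinφ = r sinθ; differentiating, L cosφ·φ̇ = r ω cosθ.
L cosφ = √(L² − r² sin²θ) = 0.16086 m.
|ω_rod| = r ω |cosθ| / √(L² − r² sin²θ) = 0.056·292.1·0.98261/0.16086 = 99.905 rad/s.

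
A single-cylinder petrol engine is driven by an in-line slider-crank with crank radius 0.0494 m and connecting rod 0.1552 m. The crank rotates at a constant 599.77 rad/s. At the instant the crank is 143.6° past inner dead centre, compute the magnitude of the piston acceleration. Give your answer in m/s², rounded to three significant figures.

12500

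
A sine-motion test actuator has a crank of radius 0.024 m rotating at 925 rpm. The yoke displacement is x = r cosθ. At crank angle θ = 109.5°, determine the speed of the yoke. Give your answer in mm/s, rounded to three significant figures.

2190

ω = 96.87 rad/s (from 925 rpm).
x = r cosθ ⇒ ẋ = −rω sinθ.
|v| = rω|sinθ| = 0.024·96.87·|sin 109.5°| = 2.1914 m/s = 2191.4 mm/s.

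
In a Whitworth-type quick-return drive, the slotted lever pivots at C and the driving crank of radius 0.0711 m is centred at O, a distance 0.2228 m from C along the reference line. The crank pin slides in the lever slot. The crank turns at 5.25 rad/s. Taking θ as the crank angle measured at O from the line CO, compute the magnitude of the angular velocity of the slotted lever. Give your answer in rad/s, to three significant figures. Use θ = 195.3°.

2.22

ω = 5.25 rad/s
Crank pin A relative to C: A = (d + r cosθ, r sinθ); lever angle φ = atan2(r sinθ, d + r cosθ).
Differentiating tanφ: φ̇ = rω(d cosθ + r)/(d² + r² + 2dr cosθ).
d² + r² + 2dr cosθ = |CA|² = 0.0241358 m²;  d cosθ + r = -0.1438 m.
|ω_lever| = |0.0711·5.25·-0.1438| / 0.0241358 = 2.224 rad/s.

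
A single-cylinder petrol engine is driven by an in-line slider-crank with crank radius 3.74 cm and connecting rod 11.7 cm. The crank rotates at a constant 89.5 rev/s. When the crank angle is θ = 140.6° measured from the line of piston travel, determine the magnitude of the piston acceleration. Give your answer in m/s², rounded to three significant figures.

8290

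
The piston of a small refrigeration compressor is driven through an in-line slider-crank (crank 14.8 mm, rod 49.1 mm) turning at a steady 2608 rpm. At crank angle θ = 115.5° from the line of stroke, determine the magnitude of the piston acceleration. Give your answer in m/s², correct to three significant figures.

688

ω = 2π·2608/60 = 273.1 rad/s
x(θ) = r cosθ + √(L² − r² sin²θ); with ω constant, a = ω²·d²x/dθ².
d²x/dθ² = −r cosθ − r²(cos2θ)/√u − r⁴ sin²2θ/(4u^{3/2}),  u = L² − r² sin²θ = 0.00223237 m².
Substituting r = 0.0148 m, L = 0.0491 m, θ = 115.5°: d²x/dθ² = +0.0092204 m.
a = ω²·d²x/dθ² = (273.1)²·(+0.0092204) = +687.74 m/s²;  |a| = 687.74 m/s².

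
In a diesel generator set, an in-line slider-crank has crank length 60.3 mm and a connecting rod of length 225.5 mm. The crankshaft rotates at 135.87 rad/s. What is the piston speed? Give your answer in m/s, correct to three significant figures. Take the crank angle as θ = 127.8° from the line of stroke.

ω = 135.9 rad/s
For an in-line slider-crank, x = r cosθ + √(L² − r² sin²θ), so v = −rω sinθ·[1 + r cosθ/√(L² − r² sin²θ)].
With r = 0.0603 m, L = 0.2255 m, θ = 127.8°: √(L² − r² sin²θ) = 0.22041 m.
v = −0.0603·135.9·0.79016·[1 + 0.0603·-0.61291/0.22041] = -5.3882 m/s.
|v| = 5.3882 m/s.

5.39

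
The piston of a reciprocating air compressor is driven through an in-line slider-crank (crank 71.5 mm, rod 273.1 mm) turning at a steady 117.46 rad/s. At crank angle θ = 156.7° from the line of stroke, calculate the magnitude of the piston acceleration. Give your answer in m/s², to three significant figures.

725

ω = 117.5 rad/s
x(θ) = r cosθ + √(L² − r² sin²θ); with ω constant, a = ω²·d²x/dθ².
d²x/dθ² = −r cosθ − r²(cos2θ)/√u − r⁴ sin²2θ/(4u^{3/2}),  u = L² − r² sin²θ = 0.0737838 m².
Substituting r = 0.0715 m, L = 0.2731 m, θ = 156.7°: d²x/dθ² = +0.052565 m.
a = ω²·d²x/dθ² = (117.5)²·(+0.052565) = +725.24 m/s²;  |a| = 725.24 m/s².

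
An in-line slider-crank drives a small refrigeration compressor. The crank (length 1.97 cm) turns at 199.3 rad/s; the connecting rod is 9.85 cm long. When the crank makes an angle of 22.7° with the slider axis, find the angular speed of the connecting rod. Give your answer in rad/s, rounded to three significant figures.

36.9

ω = 199.3 rad/s
The rod makes angle φ with the slider axis where L sinφ = r sinθ; differentiating, L cosφ·φ̇ = r ω cosθ.
L cosφ = √(L² − r² sin²θ) = 0.098206 m.
|ω_rod| = r ω |cosθ| / √(L² − r² sin²θ) = 0.0197·199.3·0.92254/0.098206 = 36.882 rad/s.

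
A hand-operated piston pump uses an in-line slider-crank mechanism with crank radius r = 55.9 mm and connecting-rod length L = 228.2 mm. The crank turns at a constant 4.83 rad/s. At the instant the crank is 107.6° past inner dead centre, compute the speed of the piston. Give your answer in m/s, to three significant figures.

ω = 4.83 rad/s
For an in-line slider-crank, x = r cosθ + √(L² − r² sin²θ), so v = −rω sinθ·[1 + r cosθ/√(L² − r² sin²θ)].
With r = 0.0559 m, L = 0.2282 m, θ = 107.6°: √(L² − r² sin²θ) = 0.22189 m.
v = −0.0559·4.83·0.95319·[1 + 0.0559·-0.30237/0.22189] = -0.23775 m/s.
|v| = 0.23775 m/s.

0.238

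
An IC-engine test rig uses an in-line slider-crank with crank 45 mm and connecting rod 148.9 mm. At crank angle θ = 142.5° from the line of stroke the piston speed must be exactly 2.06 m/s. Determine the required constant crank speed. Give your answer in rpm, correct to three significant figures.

For an in-line slider-crank, |v_piston| = rω|sinθ|·[1 + r cosθ/√(L² − r² sin²θ)].
With r = 0.045 m, L = 0.1489 m, θ = 142.5°: the bracketed kinematic factor |dx/dθ| = 0.020712 m.
ω = v/|dx/dθ| = 2.06/0.020712 = 99.459 rad/s.
N = 60ω/(2π) = 949.76 rpm.

950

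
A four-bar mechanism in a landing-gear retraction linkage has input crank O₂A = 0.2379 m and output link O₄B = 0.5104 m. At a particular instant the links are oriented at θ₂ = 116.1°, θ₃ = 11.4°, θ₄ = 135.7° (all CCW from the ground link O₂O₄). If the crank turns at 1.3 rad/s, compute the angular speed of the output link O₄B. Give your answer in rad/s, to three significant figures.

ω₂ = 1.3 rad/s
Differentiating the loop-closure r₂e^{iθ₂}+r₃e^{iθ₃}=r₁+r₄e^{iθ₄} gives r₂ω₂e^{iθ₂}+r₃ω₃e^{iθ₃}=r₄ω₄e^{iθ₄}.
Eliminating the other unknown: ω₄ = r₂ω₂ sin(θ₂−θ₃) / [r₄ sin(θ₄−θ₃)].
Numerator sine = +0.96727; denominator sine = +0.82610.
Result = 0.2379·1.3·(+0.96727) / (0.5104·(+0.82610)) = +0.70948 rad/s; magnitude 0.70948 rad/s.

0.709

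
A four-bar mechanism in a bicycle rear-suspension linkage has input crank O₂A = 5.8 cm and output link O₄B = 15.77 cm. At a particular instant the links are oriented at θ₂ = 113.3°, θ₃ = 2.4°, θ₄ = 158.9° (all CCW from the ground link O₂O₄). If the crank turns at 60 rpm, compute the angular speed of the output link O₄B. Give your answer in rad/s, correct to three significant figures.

5.41

ω₂ = 6.283 rad/s (from 60 rpm).
Differentiating the loop-closure r₂e^{iθ₂}+r₃e^{iθ₃}=r₁+r₄e^{iθ₄} gives r₂ω₂e^{iθ₂}+r₃ω₃e^{iθ₃}=r₄ω₄e^{iθ₄}.
Eliminating the other unknown: ω₄ = r₂ω₂ sin(θ₂−θ₃) / [r₄ sin(θ₄−θ₃)].
Numerator sine = +0.93420; denominator sine = +0.39875.
Result = 0.058·6.283·(+0.93420) / (0.1577·(+0.39875)) = +5.414 rad/s; magnitude 5.414 rad/s.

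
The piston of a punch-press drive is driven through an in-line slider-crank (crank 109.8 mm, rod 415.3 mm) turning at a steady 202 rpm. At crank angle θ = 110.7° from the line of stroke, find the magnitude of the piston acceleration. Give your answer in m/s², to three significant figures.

ω = 2π·202/60 = 21.15 rad/s
x(θ) = r cosθ + √(L² − r² sin²θ); with ω constant, a = ω²·d²x/dθ².
d²x/dθ² = −r cosθ − r²(cos2θ)/√u − r⁴ sin²2θ/(4u^{3/2}),  u = L² − r² sin²θ = 0.161924 m².
Substituting r = 0.1098 m, L = 0.4153 m, θ = 110.7°: d²x/dθ² = +0.061041 m.
a = ω²·d²x/dθ² = (21.15)²·(+0.061041) = +27.314 m/s²;  |a| = 27.314 m/s².

27.3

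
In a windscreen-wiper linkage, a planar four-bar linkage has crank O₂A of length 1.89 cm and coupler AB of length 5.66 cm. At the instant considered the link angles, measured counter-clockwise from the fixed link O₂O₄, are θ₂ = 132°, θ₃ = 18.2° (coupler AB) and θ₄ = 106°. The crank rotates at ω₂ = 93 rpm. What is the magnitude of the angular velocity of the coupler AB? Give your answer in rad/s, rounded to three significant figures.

ω₂ = 9.739 rad/s (from 93 rpm).
Differentiating the loop-closure r₂e^{iθ₂}+r₃e^{iθ₃}=r₁+r₄e^{iθ₄} gives r₂ω₂e^{iθ₂}+r₃ω₃e^{iθ₃}=r₄ω₄e^{iθ₄}.
Eliminating the other unknown: ω₃ = r₂ω₂ sin(θ₄−θ₂) / [r₃ sin(θ₃−θ₄)].
Numerator sine = -0.43837; denominator sine = -0.99926.
Result = 0.0189·9.739·(-0.43837) / (0.0566·(-0.99926)) = +1.4267 rad/s; magnitude 1.4267 rad/s.

1.43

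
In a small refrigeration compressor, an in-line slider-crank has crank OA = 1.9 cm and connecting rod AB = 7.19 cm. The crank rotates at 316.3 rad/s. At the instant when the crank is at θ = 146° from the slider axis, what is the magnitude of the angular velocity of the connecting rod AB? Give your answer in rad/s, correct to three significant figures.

70.1

ω = 316.3 rad/s
The rod makes angle φ with the slider axis where L sinφ = r sinθ; differentiating, L cosφ·φ̇ = r ω cosθ.
L cosφ = √(L² − r² sin²θ) = 0.071111 m.
|ω_rod| = r ω |cosθ| / √(L² − r² sin²θ) = 0.019·316.3·0.82904/0.071111 = 70.064 rad/s.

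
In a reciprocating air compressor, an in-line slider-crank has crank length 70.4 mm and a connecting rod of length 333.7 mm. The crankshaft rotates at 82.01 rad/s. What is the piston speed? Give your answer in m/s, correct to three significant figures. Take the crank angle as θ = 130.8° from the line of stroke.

3.76

ω = 82.01 rad/s
For an in-line slider-crank, x = r cosθ + √(L² − r² sin²θ), so v = −rω sinθ·[1 + r cosθ/√(L² − r² sin²θ)].
With r = 0.0704 m, L = 0.3337 m, θ = 130.8°: √(L² − r² sin²θ) = 0.32942 m.
v = −0.0704·82.01·0.75700·[1 + 0.0704·-0.65342/0.32942] = -3.7602 m/s.
|v| = 3.7602 m/s.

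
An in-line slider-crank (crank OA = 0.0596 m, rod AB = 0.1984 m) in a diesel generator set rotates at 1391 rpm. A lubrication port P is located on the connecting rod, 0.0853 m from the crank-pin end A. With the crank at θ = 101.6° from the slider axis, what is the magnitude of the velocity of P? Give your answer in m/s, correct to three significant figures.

ω = 145.7 rad/s.  Crank-pin speed |V_A| = rω = 8.6816 m/s, perpendicular to OA.
Rod angle: sinφ = −(r/L) sinθ ⇒ φ = -17.114°; ω_rod = −rω cosθ/√(L²−r²sin²θ) = +9.2065 rad/s.
V_P = V_A + ω_rod × AP, with AP = 0.0853 m along the rod.
Components: V_Px = −rω sinθ − a·ω_rod·sinφ = -8.2732 m/s;  V_Py = rω cosθ + a·ω_rod·cosφ = -0.99515 m/s.
|V_P| = √(V_Px² + V_Py²) = 8.3329 m/s.

8.33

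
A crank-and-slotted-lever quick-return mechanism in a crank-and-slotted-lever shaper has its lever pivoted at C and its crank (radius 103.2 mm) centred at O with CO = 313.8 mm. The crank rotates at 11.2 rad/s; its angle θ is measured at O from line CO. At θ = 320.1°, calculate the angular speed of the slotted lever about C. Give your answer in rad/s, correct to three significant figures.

2.50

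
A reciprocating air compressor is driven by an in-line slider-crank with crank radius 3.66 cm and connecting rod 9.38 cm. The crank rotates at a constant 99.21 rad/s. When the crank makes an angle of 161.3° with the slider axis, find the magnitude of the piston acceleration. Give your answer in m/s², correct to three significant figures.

227

ω = 99.21 rad/s
x(θ) = r cosθ + √(L² − r² sin²θ); with ω constant, a = ω²·d²x/dθ².
d²x/dθ² = −r cosθ − r²(cos2θ)/√u − r⁴ sin²2θ/(4u^{3/2}),  u = L² − r² sin²θ = 0.00866074 m².
Substituting r = 0.0366 m, L = 0.0938 m, θ = 161.3°: d²x/dθ² = +0.023028 m.
a = ω²·d²x/dθ² = (99.21)²·(+0.023028) = +226.65 m/s²;  |a| = 226.65 m/s².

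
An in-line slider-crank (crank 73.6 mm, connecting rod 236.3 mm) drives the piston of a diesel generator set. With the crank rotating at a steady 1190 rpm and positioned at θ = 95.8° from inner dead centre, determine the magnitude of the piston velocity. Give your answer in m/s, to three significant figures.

ω = 2π·1190/60 = 124.6 rad/s
For an in-line slider-crank, x = r cosθ + √(L² − r² sin²θ), so v = −rω sinθ·[1 + r cosθ/√(L² − r² sin²θ)].
With r = 0.0736 m, L = 0.2363 m, θ = 95.8°: √(L² − r² sin²θ) = 0.22467 m.
v = −0.0736·124.6·0.99488·[1 + 0.0736·-0.10106/0.22467] = -8.8227 m/s.
|v| = 8.8227 m/s.

8.82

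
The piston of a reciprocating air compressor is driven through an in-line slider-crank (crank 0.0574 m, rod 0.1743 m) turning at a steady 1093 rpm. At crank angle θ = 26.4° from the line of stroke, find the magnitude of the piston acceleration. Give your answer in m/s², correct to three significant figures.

829

ω = 2π·1093/60 = 114.5 rad/s
x(θ) = r cosθ + √(L² − r² sin²θ); with ω constant, a = ω²·d²x/dθ².
d²x/dθ² = −r cosθ − r²(cos2θ)/√u − r⁴ sin²2θ/(4u^{3/2}),  u = L² − r² sin²θ = 0.0297291 m².
Substituting r = 0.0574 m, L = 0.1743 m, θ = 26.4°: d²x/dθ² = -0.063303 m.
a = ω²·d²x/dθ² = (114.5)²·(-0.063303) = -829.32 m/s²;  |a| = 829.32 m/s².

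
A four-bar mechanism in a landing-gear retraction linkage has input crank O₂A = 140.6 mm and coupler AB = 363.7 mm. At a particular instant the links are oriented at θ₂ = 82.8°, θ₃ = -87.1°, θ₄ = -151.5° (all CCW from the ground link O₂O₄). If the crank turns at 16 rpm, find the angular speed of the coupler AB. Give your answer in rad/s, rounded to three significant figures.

ω₂ = 1.676 rad/s (from 16 rpm).
Differentiating the loop-closure r₂e^{iθ₂}+r₃e^{iθ₃}=r₁+r₄e^{iθ₄} gives r₂ω₂e^{iθ₂}+r₃ω₃e^{iθ₃}=r₄ω₄e^{iθ₄}.
Eliminating the other unknown: ω₃ = r₂ω₂ sin(θ₄−θ₂) / [r₃ sin(θ₃−θ₄)].
Numerator sine = +0.81208; denominator sine = +0.90183.
Result = 0.1406·1.676·(+0.81208) / (0.3637·(+0.90183)) = +0.58326 rad/s; magnitude 0.58326 rad/s.

0.583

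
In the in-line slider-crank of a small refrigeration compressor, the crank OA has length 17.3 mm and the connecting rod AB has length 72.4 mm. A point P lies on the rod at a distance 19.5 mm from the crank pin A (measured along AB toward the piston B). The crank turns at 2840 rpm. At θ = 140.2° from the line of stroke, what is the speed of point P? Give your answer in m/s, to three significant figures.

4.26

ω = 297.4 rad/s.  Crank-pin speed |V_A| = rω = 5.1451 m/s, perpendicular to OA.
Rod angle: sinφ = −(r/L) sinθ ⇒ φ = -8.798°; ω_rod = −rω cosθ/√(L²−r²sin²θ) = +55.248 rad/s.
V_P = V_A + ω_rod × AP, with AP = 0.0195 m along the rod.
Components: V_Px = −rω sinθ − a·ω_rod·sinφ = -3.1286 m/s;  V_Py = rω cosθ + a·ω_rod·cosφ = -2.8882 m/s.
|V_P| = √(V_Px² + V_Py²) = 4.258 m/s.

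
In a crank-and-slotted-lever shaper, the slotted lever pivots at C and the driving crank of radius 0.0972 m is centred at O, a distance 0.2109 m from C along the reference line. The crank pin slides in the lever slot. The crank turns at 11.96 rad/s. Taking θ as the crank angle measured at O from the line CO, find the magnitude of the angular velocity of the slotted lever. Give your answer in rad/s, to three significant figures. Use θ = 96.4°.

1.74

ω = 11.96 rad/s
Crank pin A relative to C: A = (d + r cosθ, r sinθ); lever angle φ = atan2(r sinθ, d + r cosθ).
Differentiating tanφ: φ̇ = rω(d cosθ + r)/(d² + r² + 2dr cosθ).
d² + r² + 2dr cosθ = |CA|² = 0.0493565 m²;  d cosθ + r = +0.073691 m.
|ω_lever| = |0.0972·11.96·+0.073691| / 0.0493565 = 1.7357 rad/s.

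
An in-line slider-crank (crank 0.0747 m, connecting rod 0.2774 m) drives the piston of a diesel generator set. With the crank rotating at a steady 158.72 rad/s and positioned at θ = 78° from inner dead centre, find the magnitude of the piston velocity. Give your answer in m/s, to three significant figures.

12.3

ω = 158.7 rad/s
For an in-line slider-crank, x = r cosθ + √(L² − r² sin²θ), so v = −rω sinθ·[1 + r cosθ/√(L² − r² sin²θ)].
With r = 0.0747 m, L = 0.2774 m, θ = 78°: √(L² − r² sin²θ) = 0.2676 m.
v = −0.0747·158.7·0.97815·[1 + 0.0747·0.20791/0.2676] = -12.27 m/s.
|v| = 12.27 m/s.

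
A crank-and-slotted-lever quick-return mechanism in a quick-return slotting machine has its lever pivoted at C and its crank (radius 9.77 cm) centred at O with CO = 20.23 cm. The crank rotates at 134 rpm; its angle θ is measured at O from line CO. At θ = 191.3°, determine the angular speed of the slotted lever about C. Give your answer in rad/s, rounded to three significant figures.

11.8

ω = 14.03 rad/s (from 134 rpm).
Crank pin A relative to C: A = (d + r cosθ, r sinθ); lever angle φ = atan2(r sinθ, d + r cosθ).
Differentiating tanφ: φ̇ = rω(d cosθ + r)/(d² + r² + 2dr cosθ).
d² + r² + 2dr cosθ = |CA|² = 0.0117075 m²;  d cosθ + r = -0.10068 m.
|ω_lever| = |0.0977·14.03·-0.10068| / 0.0117075 = 11.79 rad/s.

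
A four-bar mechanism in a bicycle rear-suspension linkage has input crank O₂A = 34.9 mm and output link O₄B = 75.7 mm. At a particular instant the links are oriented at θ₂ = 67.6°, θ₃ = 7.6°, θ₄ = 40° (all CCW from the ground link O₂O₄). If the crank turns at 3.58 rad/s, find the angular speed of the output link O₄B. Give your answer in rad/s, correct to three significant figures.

ω₂ = 3.58 rad/s
Differentiating the loop-closure r₂e^{iθ₂}+r₃e^{iθ₃}=r₁+r₄e^{iθ₄} gives r₂ω₂e^{iθ₂}+r₃ω₃e^{iθ₃}=r₄ω₄e^{iθ₄}.
Eliminating the other unknown: ω₄ = r₂ω₂ sin(θ₂−θ₃) / [r₄ sin(θ₄−θ₃)].
Numerator sine = +0.86603; denominator sine = +0.53583.
Result = 0.0349·3.58·(+0.86603) / (0.0757·(+0.53583)) = +2.6676 rad/s; magnitude 2.6676 rad/s.

2.67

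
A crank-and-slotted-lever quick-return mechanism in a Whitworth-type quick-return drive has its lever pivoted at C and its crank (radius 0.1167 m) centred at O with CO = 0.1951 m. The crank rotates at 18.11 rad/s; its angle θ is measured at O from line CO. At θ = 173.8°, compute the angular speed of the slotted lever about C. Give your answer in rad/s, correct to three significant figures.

ω = 18.11 rad/s
Crank pin A relative to C: A = (d + r cosθ, r sinθ); lever angle φ = atan2(r sinθ, d + r cosθ).
Differentiating tanφ: φ̇ = rω(d cosθ + r)/(d² + r² + 2dr cosθ).
d² + r² + 2dr cosθ = |CA|² = 0.0064129 m²;  d cosθ + r = -0.077259 m.
|ω_lever| = |0.1167·18.11·-0.077259| / 0.0064129 = 25.461 rad/s.

25.5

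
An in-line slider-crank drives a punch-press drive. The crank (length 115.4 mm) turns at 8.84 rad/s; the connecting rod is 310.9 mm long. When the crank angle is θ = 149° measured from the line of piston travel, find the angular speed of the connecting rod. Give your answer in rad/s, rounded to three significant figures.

ω = 8.84 rad/s
The rod makes angle φ with the slider axis where L sinφ = r sinθ; differentiating, L cosφ·φ̇ = r ω cosθ.
L cosφ = √(L² − r² sin²θ) = 0.30517 m.
|ω_rod| = r ω |cosθ| / √(L² − r² sin²θ) = 0.1154·8.84·0.85717/0.30517 = 2.8654 rad/s.

2.87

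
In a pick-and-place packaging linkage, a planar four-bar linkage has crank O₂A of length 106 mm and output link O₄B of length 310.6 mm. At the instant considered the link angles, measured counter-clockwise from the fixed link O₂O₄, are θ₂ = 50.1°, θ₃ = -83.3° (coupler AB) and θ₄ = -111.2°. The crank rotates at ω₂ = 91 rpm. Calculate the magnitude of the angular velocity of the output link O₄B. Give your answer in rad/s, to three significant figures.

ω₂ = 9.529 rad/s (from 91 rpm).
Differentiating the loop-closure r₂e^{iθ₂}+r₃e^{iθ₃}=r₁+r₄e^{iθ₄} gives r₂ω₂e^{iθ₂}+r₃ω₃e^{iθ₃}=r₄ω₄e^{iθ₄}.
Eliminating the other unknown: ω₄ = r₂ω₂ sin(θ₂−θ₃) / [r₄ sin(θ₄−θ₃)].
Numerator sine = +0.72657; denominator sine = -0.46793.
Result = 0.106·9.529·(+0.72657) / (0.3106·(-0.46793)) = -5.0498 rad/s; magnitude 5.0498 rad/s.

5.05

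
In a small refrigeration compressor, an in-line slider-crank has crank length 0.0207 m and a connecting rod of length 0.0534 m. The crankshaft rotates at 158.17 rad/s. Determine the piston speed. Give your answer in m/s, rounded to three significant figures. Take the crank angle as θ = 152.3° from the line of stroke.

ω = 158.2 rad/s
For an in-line slider-crank, x = r cosθ + √(L² − r² sin²θ), so v = −rω sinθ·[1 + r cosθ/√(L² − r² sin²θ)].
With r = 0.0207 m, L = 0.0534 m, θ = 152.3°: √(L² − r² sin²θ) = 0.052526 m.
v = −0.0207·158.2·0.46484·[1 + 0.0207·-0.88539/0.052526] = -0.9909 m/s.
|v| = 0.9909 m/s.

0.991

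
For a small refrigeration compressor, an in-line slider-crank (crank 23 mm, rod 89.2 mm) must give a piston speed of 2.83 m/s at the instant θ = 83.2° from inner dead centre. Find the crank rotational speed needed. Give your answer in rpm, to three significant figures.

For an in-line slider-crank, |v_piston| = rω|sinθ|·[1 + r cosθ/√(L² − r² sin²θ)].
With r = 0.023 m, L = 0.0892 m, θ = 83.2°: the bracketed kinematic factor |dx/dθ| = 0.02356 m.
ω = v/|dx/dθ| = 2.83/0.02356 = 120.12 rad/s.
N = 60ω/(2π) = 1147.1 rpm.

1150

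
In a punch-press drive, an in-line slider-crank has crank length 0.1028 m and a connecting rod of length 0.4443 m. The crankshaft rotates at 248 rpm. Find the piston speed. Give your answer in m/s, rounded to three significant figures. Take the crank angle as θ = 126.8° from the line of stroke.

ω = 2π·248/60 = 25.97 rad/s
For an in-line slider-crank, x = r cosθ + √(L² − r² sin²θ), so v = −rω sinθ·[1 + r cosθ/√(L² − r² sin²θ)].
With r = 0.1028 m, L = 0.4443 m, θ = 126.8°: √(L² − r² sin²θ) = 0.43661 m.
v = −0.1028·25.97·0.80073·[1 + 0.1028·-0.59902/0.43661] = -1.8363 m/s.
|v| = 1.8363 m/s.

1.84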